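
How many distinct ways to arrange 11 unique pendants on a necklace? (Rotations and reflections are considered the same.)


Free circular arrangements: rotations and reflections both identified.
(n-1)!/2 = 10!/2 = 3628800/2 = 1814400

1814400


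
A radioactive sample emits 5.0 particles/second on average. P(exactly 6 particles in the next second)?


Poisson(λ=5.0): P(X=6) = e^(-λ)×λ^k/k!
= e^(-5.0) × 5.0^6 / 6!
≈ 0.006737946999 × 15625 / 720 ≈ 0.146223

P(X=6) ≈ 0.146223 ≈ 14.62%


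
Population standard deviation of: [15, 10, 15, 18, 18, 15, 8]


Mean = 99/7
  (15-99/7)²=36/49
  (10-99/7)²=841/49
  (15-99/7)²=36/49
  (18-99/7)²=729/49
  (18-99/7)²=729/49
  (15-99/7)²=36/49
  (8-99/7)²=1849/49
Σ(x-μ)² = 608/7
σ² = (608/7)/7 = 608/49

σ = √(608/49) ≈ 3.5225


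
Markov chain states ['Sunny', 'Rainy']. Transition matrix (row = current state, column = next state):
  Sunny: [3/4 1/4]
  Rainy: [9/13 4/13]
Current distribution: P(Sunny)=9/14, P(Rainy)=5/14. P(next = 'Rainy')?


P(next=Rainy) = Σᵢ P(now=i)×P(i→Rainy)
= 9/14×1/4 + 5/14×4/13
= 9/56 + 10/91 = 197/728

P = 197/728 ≈ 0.2706


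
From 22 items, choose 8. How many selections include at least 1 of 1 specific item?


Complement: C(22,8) - C(21,8) = 319770 - 203490 = 116280

116280


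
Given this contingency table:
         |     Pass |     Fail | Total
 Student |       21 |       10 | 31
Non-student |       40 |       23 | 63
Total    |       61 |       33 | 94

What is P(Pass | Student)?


P(Pass | Student) = 21/(21+10) = 21/31

P(Pass|Student) = 21/31 ≈ 67.74%


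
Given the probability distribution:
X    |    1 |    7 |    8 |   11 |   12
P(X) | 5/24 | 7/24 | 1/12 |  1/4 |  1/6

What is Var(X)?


E[X] = 23/3
E[X²] = 889/12
Var(X) = E[X²] - (E[X])² = 889/12 - 529/9 = 551/36

Var(X) = 551/36 ≈ 15.3056


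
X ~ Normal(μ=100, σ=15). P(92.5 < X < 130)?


z₁=(92.5-100)/15=-0.5, z₂=(130-100)/15=2.0
P = Φ(2.0) - Φ(-0.5) = 0.977250 - 0.308538 = 0.668712 ≈ 0.6687

P(92.5 < X < 130) ≈ 0.6687


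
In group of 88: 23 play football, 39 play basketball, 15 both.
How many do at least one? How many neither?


|A∪B| = 23+39-15 = 47
Neither = 88-47 = 41

At least one: 47; Neither: 41


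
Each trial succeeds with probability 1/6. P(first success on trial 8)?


Geometric: P(X=8) = (1-p)^(k-1)×p = (5/6)^7×1/6 = 78125/1679616

P(X=8) = 78125/1679616 ≈ 4.65%


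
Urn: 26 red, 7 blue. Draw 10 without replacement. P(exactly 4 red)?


Hypergeometric: C(26,4)×C(7,6)/C(33,10)
= 14950×7/92561040 = 805/712008

P(X=4) = 805/712008 ≈ 0.11%


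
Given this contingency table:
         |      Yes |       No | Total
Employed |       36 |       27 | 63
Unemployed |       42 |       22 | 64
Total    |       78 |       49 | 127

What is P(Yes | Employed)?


P(Yes | Employed) = 36/(36+27) = 36/63 = 4/7

P(Yes|Employed) = 4/7 ≈ 57.14%


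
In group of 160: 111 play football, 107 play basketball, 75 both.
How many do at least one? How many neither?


|A∪B| = 111+107-75 = 143
Neither = 160-143 = 17

At least one: 143; Neither: 17


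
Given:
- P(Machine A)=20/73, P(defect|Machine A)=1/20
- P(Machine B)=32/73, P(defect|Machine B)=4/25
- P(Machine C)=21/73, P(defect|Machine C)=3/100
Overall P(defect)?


P(B) = Σ P(B|Aᵢ)×P(Aᵢ)
  1/20×20/73 = 1/73
  4/25×32/73 = 128/1825
  3/100×21/73 = 63/7300
Sum = 27/292

P(defect) = 27/292 ≈ 9.25%


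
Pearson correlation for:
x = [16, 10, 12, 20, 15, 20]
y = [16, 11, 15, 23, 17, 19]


n=6, Σx=93, Σy=101, Σxy=1641, Σx²=1525, Σy²=1781
r = (6×1641 - 93×101)/√((6×1525 - 93²)(6×1781 - 101²))
= 453/√(501×485) = 453/√242985 ≈ 453/492.9351 ≈ 0.9190

r ≈ 0.9190


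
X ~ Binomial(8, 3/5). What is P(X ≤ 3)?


P(X ≤ 3) = Σ P(X=i) for i=0..3
P(X=0) = 256/390625
P(X=1) = 3072/390625
P(X=2) = 16128/390625
P(X=3) = 48384/390625
Sum = 13568/78125

P(X ≤ 3) = 13568/78125 ≈ 17.37%


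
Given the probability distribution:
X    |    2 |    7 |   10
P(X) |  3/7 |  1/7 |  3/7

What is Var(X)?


E[X] = 43/7
E[X²] = 361/7
Var(X) = E[X²] - (E[X])² = 361/7 - 1849/49 = 678/49

Var(X) = 678/49 ≈ 13.8367


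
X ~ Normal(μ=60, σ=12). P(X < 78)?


z = (78-60)/12 = 1.5
P(Z < 1.5) = 0.9332

P(X < 78) ≈ 0.9332


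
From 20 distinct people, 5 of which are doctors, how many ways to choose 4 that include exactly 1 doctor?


Choose 1 of the 5 doctors and 3 of the other 15 people:
C(5,1)×C(15,3) = 5×455 = 2275

2275


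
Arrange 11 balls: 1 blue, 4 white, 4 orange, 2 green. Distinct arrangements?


11!/(1!×4!×4!×2!) = 34650

34650


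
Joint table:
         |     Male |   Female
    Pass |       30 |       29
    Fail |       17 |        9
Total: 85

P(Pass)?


P(Pass) = (30+29)/85 = 59/85

P(Pass) = 59/85 ≈ 69.41%


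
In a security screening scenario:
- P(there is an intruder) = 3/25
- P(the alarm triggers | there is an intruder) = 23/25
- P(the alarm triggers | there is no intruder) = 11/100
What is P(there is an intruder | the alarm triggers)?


Using Bayes' theorem:
P(A|B) = P(B|A)·P(A) / P(B)

P(the alarm triggers) = 23/25 × 3/25 + 11/100 × 22/25
= 69/625 + 121/1250 = 259/1250

P(there is an intruder|the alarm triggers) = (69/625) / (259/1250) = 138/259

P(there is an intruder|the alarm triggers) = 138/259 ≈ 53.28%


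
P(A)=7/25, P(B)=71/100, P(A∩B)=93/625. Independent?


P(A)×P(B) = 497/2500
P(A∩B) = 93/625
Not equal → NOT independent

No, not independent


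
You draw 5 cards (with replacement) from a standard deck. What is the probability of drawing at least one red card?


P(not a red card) = 26/52 = 1/2
P(none in 5 draws) = (1/2)^5 = 1/32
P(≥1 red card) = 1 - 1/32 = 31/32

P = 31/32 ≈ 96.88%


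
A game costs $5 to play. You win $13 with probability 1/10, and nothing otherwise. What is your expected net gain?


E[gain] = (13-5)×1/10 + (-5)×9/10
= 4/5 - 9/2 = -37/10

Expected net gain = $-37/10 ≈ $-3.70


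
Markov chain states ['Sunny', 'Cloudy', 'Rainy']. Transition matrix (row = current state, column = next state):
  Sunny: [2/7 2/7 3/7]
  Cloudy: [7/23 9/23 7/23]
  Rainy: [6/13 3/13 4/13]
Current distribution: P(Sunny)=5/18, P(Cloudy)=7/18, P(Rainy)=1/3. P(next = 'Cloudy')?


P(next=Cloudy) = Σᵢ P(now=i)×P(i→Cloudy)
= 5/18×2/7 + 7/18×9/23 + 1/3×3/13
= 5/63 + 7/46 + 1/13 = 11621/37674

P = 11621/37674 ≈ 0.3085


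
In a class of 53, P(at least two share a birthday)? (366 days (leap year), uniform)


P(all different) = Π(366-i)/366 for i=0..52
= 0.019079
P(match) = 1 - 0.019079 = 0.980921

P ≈ 0.9809 ≈ 98.09%


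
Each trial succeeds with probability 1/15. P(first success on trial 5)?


Geometric: P(X=5) = (1-p)^(k-1)×p = (14/15)^4×1/15 = 38416/759375

P(X=5) = 38416/759375 ≈ 5.06%


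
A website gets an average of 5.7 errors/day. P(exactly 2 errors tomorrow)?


Poisson(λ=5.7): P(X=2) = e^(-λ)×λ^k/k!
= e^(-5.7) × 5.7^2 / 2!
≈ 0.003345965457 × 32.49 / 2 ≈ 0.054355

P(X=2) ≈ 0.054355 ≈ 5.44%


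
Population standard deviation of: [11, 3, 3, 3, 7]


Mean = 27/5
  (11-27/5)²=784/25
  (3-27/5)²=144/25
  (3-27/5)²=144/25
  (3-27/5)²=144/25
  (7-27/5)²=64/25
Σ(x-μ)² = 256/5
σ² = (256/5)/5 = 256/25

σ = √(256/25) ≈ 3.2000


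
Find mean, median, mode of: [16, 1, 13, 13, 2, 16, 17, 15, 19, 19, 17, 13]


Sorted: [1, 2, 13, 13, 13, 15, 16, 16, 17, 17, 19, 19]
Mean = 161/12
Median = 31/2
Freq: {16: 2, 1: 1, 13: 3, 2: 1, 17: 2, 15: 1, 19: 2}
Mode: [13]

Mean=161/12, Median=31/2, Mode=13


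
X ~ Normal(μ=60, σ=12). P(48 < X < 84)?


z₁=(48-60)/12=-1.0, z₂=(84-60)/12=2.0
P = Φ(2.0) - Φ(-1.0) = 0.977250 - 0.158655 = 0.818595 ≈ 0.8186

P(48 < X < 84) ≈ 0.8186


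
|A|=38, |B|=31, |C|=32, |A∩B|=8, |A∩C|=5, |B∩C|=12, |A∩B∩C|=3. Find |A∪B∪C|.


|A∪B∪C| = 38+31+32-8-5-12+3 = 79

|A∪B∪C| = 79


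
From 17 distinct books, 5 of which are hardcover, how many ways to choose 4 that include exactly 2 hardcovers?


Choose 2 of the 5 hardcovers and 2 of the other 12 books:
C(5,2)×C(12,2) = 10×66 = 660

660


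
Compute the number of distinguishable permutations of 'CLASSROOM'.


Letters: 9, freq: {'C': 1, 'L': 1, 'A': 1, 'S': 2, 'R': 1, 'O': 2, 'M': 1}
9!/(1!×1!×1!×2!×1!×2!×1!) = 362880/4 = 90720

90720


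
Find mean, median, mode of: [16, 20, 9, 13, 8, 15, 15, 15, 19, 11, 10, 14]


Sorted: [8, 9, 10, 11, 13, 14, 15, 15, 15, 16, 19, 20]
Mean = 165/12 = 55/4
Median = 29/2
Freq: {16: 1, 20: 1, 9: 1, 13: 1, 8: 1, 15: 3, 19: 1, 11: 1, 10: 1, 14: 1}
Mode: [15]

Mean=55/4, Median=29/2, Mode=15


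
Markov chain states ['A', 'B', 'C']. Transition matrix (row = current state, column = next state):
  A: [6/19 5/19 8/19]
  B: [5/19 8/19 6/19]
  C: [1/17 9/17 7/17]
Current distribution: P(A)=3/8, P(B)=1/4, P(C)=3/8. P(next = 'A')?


P(next=A) = Σᵢ P(now=i)×P(i→A)
= 3/8×6/19 + 1/4×5/19 + 3/8×1/17
= 9/76 + 5/76 + 3/136 = 533/2584

P = 533/2584 ≈ 0.2063


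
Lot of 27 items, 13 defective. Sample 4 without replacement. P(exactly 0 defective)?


Hypergeometric: C(13,0)×C(14,4)/C(27,4)
= 1×1001/17550 = 77/1350

P(X=0) = 77/1350 ≈ 5.70%


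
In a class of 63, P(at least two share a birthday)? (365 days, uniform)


P(all different) = Π(365-i)/365 for i=0..62
= 0.003396
P(match) = 1 - 0.003396 = 0.996604

P ≈ 0.9966 ≈ 99.66%


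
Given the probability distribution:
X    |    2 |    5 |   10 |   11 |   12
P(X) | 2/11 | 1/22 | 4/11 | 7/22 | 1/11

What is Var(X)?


E[X] = 97/11
E[X²] = 988/11
Var(X) = E[X²] - (E[X])² = 988/11 - 9409/121 = 1459/121

Var(X) = 1459/121 ≈ 12.0579


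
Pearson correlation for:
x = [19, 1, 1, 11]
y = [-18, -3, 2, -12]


n=4, Σx=32, Σy=-31, Σxy=-475, Σx²=484, Σy²=481
r = (4×(-475) - 32×(-31))/√((4×484 - 32²)(4×481 - (-31)²))
= -908/√(912×963) = -908/√878256 ≈ -908/937.1531 ≈ -0.9689

r ≈ -0.9689


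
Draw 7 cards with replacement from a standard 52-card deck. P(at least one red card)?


P(not a red card) = 26/52 = 1/2
P(none in 7 draws) = (1/2)^7 = 1/128
P(≥1 red card) = 1 - 1/128 = 127/128

P = 127/128 ≈ 99.22%


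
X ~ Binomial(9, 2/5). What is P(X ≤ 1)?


P(X ≤ 1) = Σ P(X=i) for i=0..1
P(X=0) = 19683/1953125
P(X=1) = 118098/1953125
Sum = 137781/1953125

P(X ≤ 1) = 137781/1953125 ≈ 7.05%


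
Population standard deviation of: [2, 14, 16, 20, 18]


Mean = 70/5 = 14
  (2-14)²=144
  (14-14)²=0
  (16-14)²=4
  (20-14)²=36
  (18-14)²=16
Σ(x-μ)² = 200
σ² = 200/5 = 40

σ = √(40) ≈ 6.3246


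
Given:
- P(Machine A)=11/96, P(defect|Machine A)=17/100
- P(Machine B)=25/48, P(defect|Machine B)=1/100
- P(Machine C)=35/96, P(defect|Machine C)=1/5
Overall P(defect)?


P(B) = Σ P(B|Aᵢ)×P(Aᵢ)
  17/100×11/96 = 187/9600
  1/100×25/48 = 1/192
  1/5×35/96 = 7/96
Sum = 937/9600

P(defect) = 937/9600 ≈ 9.76%


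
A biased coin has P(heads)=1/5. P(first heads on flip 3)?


Geometric: P(X=3) = (1-p)^(k-1)×p = (4/5)^2×1/5 = 16/125

P(X=3) = 16/125 ≈ 12.80%


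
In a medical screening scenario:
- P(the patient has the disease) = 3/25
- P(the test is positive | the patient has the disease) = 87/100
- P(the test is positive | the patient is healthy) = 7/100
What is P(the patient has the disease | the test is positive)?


Using Bayes' theorem:
P(A|B) = P(B|A)·P(A) / P(B)

P(the test is positive) = 87/100 × 3/25 + 7/100 × 22/25
= 261/2500 + 77/1250 = 83/500

P(the patient has the disease|the test is positive) = (261/2500) / (83/500) = 261/415

P(the patient has the disease|the test is positive) = 261/415 ≈ 62.89%


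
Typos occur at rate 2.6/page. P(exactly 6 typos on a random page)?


Poisson(λ=2.6): P(X=6) = e^(-λ)×λ^k/k!
= e^(-2.6) × 2.6^6 / 6!
≈ 0.07427357821 × 308.915776 / 720 ≈ 0.031867

P(X=6) ≈ 0.031867 ≈ 3.19%


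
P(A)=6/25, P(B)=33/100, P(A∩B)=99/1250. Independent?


P(A)×P(B) = 99/1250
P(A∩B) = 99/1250
Equal ✓ → Independent

Yes, independent


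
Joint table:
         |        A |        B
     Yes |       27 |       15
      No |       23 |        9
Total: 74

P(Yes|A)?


P(Yes|A) = 27/(27+23) = 27/50

P = 27/50 ≈ 54.00%


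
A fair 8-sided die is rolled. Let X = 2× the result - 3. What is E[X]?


E[die] = (1+8)/2 = 9/2
E[X] = 2×9/2 - 3 = 6

E[X] = 6


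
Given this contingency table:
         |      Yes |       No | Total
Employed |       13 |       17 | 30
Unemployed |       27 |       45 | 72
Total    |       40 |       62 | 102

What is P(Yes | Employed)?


P(Yes | Employed) = 13/(13+17) = 13/30

P(Yes|Employed) = 13/30 ≈ 43.33%


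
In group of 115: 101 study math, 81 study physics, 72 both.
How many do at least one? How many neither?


|A∪B| = 101+81-72 = 110
Neither = 115-110 = 5

At least one: 110; Neither: 5


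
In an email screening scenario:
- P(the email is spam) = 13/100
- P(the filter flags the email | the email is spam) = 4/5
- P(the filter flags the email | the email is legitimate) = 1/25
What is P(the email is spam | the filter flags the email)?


Using Bayes' theorem:
P(A|B) = P(B|A)·P(A) / P(B)

P(the filter flags the email) = 4/5 × 13/100 + 1/25 × 87/100
= 13/125 + 87/2500 = 347/2500

P(the email is spam|the filter flags the email) = (13/125) / (347/2500) = 260/347

P(the email is spam|the filter flags the email) = 260/347 ≈ 74.93%


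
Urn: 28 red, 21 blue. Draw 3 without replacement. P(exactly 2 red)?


Hypergeometric: C(28,2)×C(21,1)/C(49,3)
= 378×21/18424 = 81/188

P(X=2) = 81/188 ≈ 43.09%


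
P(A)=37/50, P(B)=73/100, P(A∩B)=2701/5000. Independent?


P(A)×P(B) = 2701/5000
P(A∩B) = 2701/5000
Equal ✓ → Independent

Yes, independent


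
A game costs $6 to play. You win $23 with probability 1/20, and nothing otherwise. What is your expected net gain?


E[gain] = (23-6)×1/20 + (-6)×19/20
= 17/20 - 57/10 = -97/20

Expected net gain = $-97/20 ≈ $-4.85


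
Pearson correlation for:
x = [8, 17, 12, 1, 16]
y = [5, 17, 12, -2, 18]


n=5, Σx=54, Σy=50, Σxy=759, Σx²=754, Σy²=786
r = (5×759 - 54×50)/√((5×754 - 54²)(5×786 - 50²))
= 1095/√(854×1430) = 1095/√1221220 ≈ 1095/1105.0882 ≈ 0.9909

r ≈ 0.9909


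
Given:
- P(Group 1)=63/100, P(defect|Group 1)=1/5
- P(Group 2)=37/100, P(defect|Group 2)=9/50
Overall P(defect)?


P(B) = Σ P(B|Aᵢ)×P(Aᵢ)
  1/5×63/100 = 63/500
  9/50×37/100 = 333/5000
Sum = 963/5000

P(defect) = 963/5000 ≈ 19.26%


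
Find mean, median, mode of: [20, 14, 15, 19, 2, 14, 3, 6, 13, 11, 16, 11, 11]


Sorted: [2, 3, 6, 11, 11, 11, 13, 14, 14, 15, 16, 19, 20]
Mean = 155/13
Median = 13
Freq: {20: 1, 14: 2, 15: 1, 19: 1, 2: 1, 3: 1, 6: 1, 13: 1, 11: 3, 16: 1}
Mode: [11]

Mean=155/13, Median=13, Mode=11


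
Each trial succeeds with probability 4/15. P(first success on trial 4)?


Geometric: P(X=4) = (1-p)^(k-1)×p = (11/15)^3×4/15 = 5324/50625

P(X=4) = 5324/50625 ≈ 10.52%


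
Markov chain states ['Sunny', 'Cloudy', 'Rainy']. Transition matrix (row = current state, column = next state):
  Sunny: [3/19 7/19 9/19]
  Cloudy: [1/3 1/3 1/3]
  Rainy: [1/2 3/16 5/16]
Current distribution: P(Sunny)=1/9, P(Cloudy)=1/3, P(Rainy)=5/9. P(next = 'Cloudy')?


P(next=Cloudy) = Σᵢ P(now=i)×P(i→Cloudy)
= 1/9×7/19 + 1/3×1/3 + 5/9×3/16
= 7/171 + 1/9 + 5/48 = 701/2736

P = 701/2736 ≈ 0.2562


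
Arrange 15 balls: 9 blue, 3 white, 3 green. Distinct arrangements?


15!/(9!×3!×3!) = 100100

100100


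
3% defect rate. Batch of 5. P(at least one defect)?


P(all good) = (97/100)^5 = 8587340257/10000000000
P(≥1 defect) = 1412659743/10000000000

P = 1412659743/10000000000 ≈ 14.13%


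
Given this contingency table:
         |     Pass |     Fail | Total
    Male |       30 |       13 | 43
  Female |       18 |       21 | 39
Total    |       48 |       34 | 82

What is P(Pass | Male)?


P(Pass | Male) = 30/(30+13) = 30/43

P(Pass|Male) = 30/43 ≈ 69.77%


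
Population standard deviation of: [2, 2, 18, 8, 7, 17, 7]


Mean = 61/7
  (2-61/7)²=2209/49
  (2-61/7)²=2209/49
  (18-61/7)²=4225/49
  (8-61/7)²=25/49
  (7-61/7)²=144/49
  (17-61/7)²=3364/49
  (7-61/7)²=144/49
Σ(x-μ)² = 1760/7
σ² = (1760/7)/7 = 1760/49

σ = √(1760/49) ≈ 5.9932


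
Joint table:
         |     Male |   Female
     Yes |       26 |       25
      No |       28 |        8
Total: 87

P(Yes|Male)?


P(Yes|Male) = 26/(26+28) = 26/54 = 13/27

P = 13/27 ≈ 48.15%


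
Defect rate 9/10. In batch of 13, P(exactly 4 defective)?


Binomial: P(X=4) = C(13,4)×p^4×(1-p)^9
= 715 × 6561/10000 × 1/1000000000 = 938223/2000000000000

P(X=4) = 938223/2000000000000 ≈ 0.00%


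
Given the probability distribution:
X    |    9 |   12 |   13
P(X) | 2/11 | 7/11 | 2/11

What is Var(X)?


E[X] = 128/11
E[X²] = 1508/11
Var(X) = E[X²] - (E[X])² = 1508/11 - 16384/121 = 204/121

Var(X) = 204/121 ≈ 1.6860


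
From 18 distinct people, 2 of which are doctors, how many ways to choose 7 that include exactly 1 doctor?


Choose 1 of the 2 doctors and 6 of the other 16 people:
C(2,1)×C(16,6) = 2×8008 = 16016

16016


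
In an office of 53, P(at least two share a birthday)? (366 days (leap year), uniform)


P(all different) = Π(366-i)/366 for i=0..52
= 0.019079
P(match) = 1 - 0.019079 = 0.980921

P ≈ 0.9809 ≈ 98.09%


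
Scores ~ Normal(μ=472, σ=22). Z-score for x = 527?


z = (x - μ)/σ = (527 - 472)/22 = 2.5

z = 2.5


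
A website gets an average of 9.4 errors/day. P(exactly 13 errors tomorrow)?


Poisson(λ=9.4): P(X=13) = e^(-λ)×λ^k/k!
= e^(-9.4) × 9.4^13 / 13!
≈ 8.272406556e-05 × 4.47365095925e+12 / 6227020800 ≈ 0.059431

P(X=13) ≈ 0.059431 ≈ 5.94%


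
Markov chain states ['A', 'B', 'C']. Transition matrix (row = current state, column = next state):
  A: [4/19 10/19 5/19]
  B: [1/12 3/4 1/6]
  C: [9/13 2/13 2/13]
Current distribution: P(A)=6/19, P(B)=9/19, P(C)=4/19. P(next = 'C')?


P(next=C) = Σᵢ P(now=i)×P(i→C)
= 6/19×5/19 + 9/19×1/6 + 4/19×2/13
= 30/361 + 3/38 + 8/247 = 1825/9386

P = 1825/9386 ≈ 0.1944


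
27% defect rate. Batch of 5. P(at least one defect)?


P(all good) = (73/100)^5 = 2073071593/10000000000
P(≥1 defect) = 7926928407/10000000000

P = 7926928407/10000000000 ≈ 79.27%


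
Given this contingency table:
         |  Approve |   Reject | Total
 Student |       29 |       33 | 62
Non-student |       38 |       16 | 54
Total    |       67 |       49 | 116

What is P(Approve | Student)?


P(Approve | Student) = 29/(29+33) = 29/62

P(Approve|Student) = 29/62 ≈ 46.77%


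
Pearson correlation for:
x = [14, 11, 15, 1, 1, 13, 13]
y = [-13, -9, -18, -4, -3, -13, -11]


n=7, Σx=68, Σy=-71, Σxy=-870, Σx²=882, Σy²=889
r = (7×(-870) - 68×(-71))/√((7×882 - 68²)(7×889 - (-71)²))
= -1262/√(1550×1182) = -1262/√1832100 ≈ -1262/1353.5509 ≈ -0.9324

r ≈ -0.9324


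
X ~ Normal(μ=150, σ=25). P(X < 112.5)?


z = (112.5-150)/25 = -1.5
P(Z < -1.5) = 0.0668

P(X < 112.5) ≈ 0.0668


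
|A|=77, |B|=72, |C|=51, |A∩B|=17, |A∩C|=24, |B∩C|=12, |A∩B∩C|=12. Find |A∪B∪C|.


|A∪B∪C| = 77+72+51-17-24-12+12 = 159

|A∪B∪C| = 159


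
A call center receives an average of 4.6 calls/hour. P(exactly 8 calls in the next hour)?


Poisson(λ=4.6): P(X=8) = e^(-λ)×λ^k/k!
= e^(-4.6) × 4.6^8 / 8!
≈ 0.01005183574 × 200476.122319 / 40320 ≈ 0.049979

P(X=8) ≈ 0.049979 ≈ 5.00%


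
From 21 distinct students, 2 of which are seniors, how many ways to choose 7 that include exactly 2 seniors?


Choose 2 of the 2 seniors and 5 of the other 19 students:
C(2,2)×C(19,5) = 1×11628 = 11628

11628


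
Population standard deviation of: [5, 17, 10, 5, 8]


Mean = 45/5 = 9
  (5-9)²=16
  (17-9)²=64
  (10-9)²=1
  (5-9)²=16
  (8-9)²=1
Σ(x-μ)² = 98
σ² = 98/5

σ = √(98/5) ≈ 4.4272


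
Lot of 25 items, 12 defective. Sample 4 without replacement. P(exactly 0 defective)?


Hypergeometric: C(12,0)×C(13,4)/C(25,4)
= 1×715/12650 = 13/230

P(X=0) = 13/230 ≈ 5.65%


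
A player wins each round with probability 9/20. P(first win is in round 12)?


Geometric: P(X=12) = (1-p)^(k-1)×p = (11/20)^11×9/20 = 2567805035499/4096000000000000

P(X=12) = 2567805035499/4096000000000000 ≈ 0.06%


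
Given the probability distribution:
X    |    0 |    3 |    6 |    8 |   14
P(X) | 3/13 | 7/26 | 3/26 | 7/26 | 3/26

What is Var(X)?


E[X] = 137/26
E[X²] = 1207/26
Var(X) = E[X²] - (E[X])² = 1207/26 - 18769/676 = 12613/676

Var(X) = 12613/676 ≈ 18.6583


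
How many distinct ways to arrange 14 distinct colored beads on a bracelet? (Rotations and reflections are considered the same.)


Free circular arrangements: rotations and reflections both identified.
(n-1)!/2 = 13!/2 = 6227020800/2 = 3113510400

3113510400


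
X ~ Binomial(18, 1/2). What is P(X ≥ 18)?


P(X ≥ 18) = Σ P(X=i) for i=18..18
P(X=18) = 1/262144
Sum = 1/262144

P(X ≥ 18) = 1/262144 ≈ 0.00%


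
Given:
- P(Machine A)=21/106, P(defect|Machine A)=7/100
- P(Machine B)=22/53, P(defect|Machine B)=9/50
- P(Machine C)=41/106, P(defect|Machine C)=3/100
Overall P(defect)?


P(B) = Σ P(B|Aᵢ)×P(Aᵢ)
  7/100×21/106 = 147/10600
  9/50×22/53 = 99/1325
  3/100×41/106 = 123/10600
Sum = 531/5300

P(defect) = 531/5300 ≈ 10.02%


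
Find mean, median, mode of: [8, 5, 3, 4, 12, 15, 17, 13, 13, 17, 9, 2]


Sorted: [2, 3, 4, 5, 8, 9, 12, 13, 13, 15, 17, 17]
Mean = 118/12 = 59/6
Median = 21/2
Freq: {8: 1, 5: 1, 3: 1, 4: 1, 12: 1, 15: 1, 17: 2, 13: 2, 9: 1, 2: 1}
Mode: [13, 17]

Mean=59/6, Median=21/2, Mode=[13, 17]


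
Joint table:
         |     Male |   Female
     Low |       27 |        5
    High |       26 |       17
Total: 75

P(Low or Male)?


P(Low∨Male) = P(Low) + P(Male) - P(Low∧Male)
= (32 + 53 - 27)/75 = 58/75

P = 58/75 ≈ 77.33%


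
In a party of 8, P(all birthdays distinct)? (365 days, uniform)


P(all different) = Π(365-i)/365 for i=0..7
= (365/365)×(364/365)×...×(358/365)
= 0.925665

P ≈ 0.9257 ≈ 92.57%


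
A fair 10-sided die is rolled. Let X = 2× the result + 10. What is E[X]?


E[die] = (1+10)/2 = 11/2
E[X] = 2×11/2 + 10 = 21

E[X] = 21


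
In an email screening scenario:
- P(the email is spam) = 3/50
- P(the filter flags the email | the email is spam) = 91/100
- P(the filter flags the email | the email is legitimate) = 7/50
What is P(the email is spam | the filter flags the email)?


Using Bayes' theorem:
P(A|B) = P(B|A)·P(A) / P(B)

P(the filter flags the email) = 91/100 × 3/50 + 7/50 × 47/50
= 273/5000 + 329/2500 = 931/5000

P(the email is spam|the filter flags the email) = (273/5000) / (931/5000) = 39/133

P(the email is spam|the filter flags the email) = 39/133 ≈ 29.32%


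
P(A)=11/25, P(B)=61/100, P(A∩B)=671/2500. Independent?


P(A)×P(B) = 671/2500
P(A∩B) = 671/2500
Equal ✓ → Independent

Yes, independent


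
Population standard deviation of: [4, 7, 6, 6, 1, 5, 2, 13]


Mean = 44/8 = 11/2
  (4-11/2)²=9/4
  (7-11/2)²=9/4
  (6-11/2)²=1/4
  (6-11/2)²=1/4
  (1-11/2)²=81/4
  (5-11/2)²=1/4
  (2-11/2)²=49/4
  (13-11/2)²=225/4
Σ(x-μ)² = 94
σ² = 94/8 = 47/4

σ = √(47/4) ≈ 3.4278


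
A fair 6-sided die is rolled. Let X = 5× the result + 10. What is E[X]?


E[die] = (1+6)/2 = 7/2
E[X] = 5×7/2 + 10 = 55/2

E[X] = 55/2


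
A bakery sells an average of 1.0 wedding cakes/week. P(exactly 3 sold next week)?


Poisson(λ=1.0): P(X=3) = e^(-λ)×λ^k/k!
= e^(-1.0) × 1.0^3 / 3!
≈ 0.3678794412 × 1 / 6 ≈ 0.061313

P(X=3) ≈ 0.061313 ≈ 6.13%


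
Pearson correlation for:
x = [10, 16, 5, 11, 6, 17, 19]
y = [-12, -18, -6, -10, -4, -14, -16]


n=7, Σx=84, Σy=-80, Σxy=-1114, Σx²=1188, Σy²=1072
r = (7×(-1114) - 84×(-80))/√((7×1188 - 84²)(7×1072 - (-80)²))
= -1078/√(1260×1104) = -1078/√1391040 ≈ -1078/1179.4236 ≈ -0.9140

r ≈ -0.9140


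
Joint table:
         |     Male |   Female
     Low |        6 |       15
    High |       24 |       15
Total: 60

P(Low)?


P(Low) = (6+15)/60 = 21/60 = 7/20

P(Low) = 7/20 ≈ 35.00%


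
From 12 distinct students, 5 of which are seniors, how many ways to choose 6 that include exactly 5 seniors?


Choose 5 of the 5 seniors and 1 of the other 7 students:
C(5,5)×C(7,1) = 1×7 = 7

7


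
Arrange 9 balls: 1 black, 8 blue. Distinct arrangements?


9!/(1!×8!) = 9

9


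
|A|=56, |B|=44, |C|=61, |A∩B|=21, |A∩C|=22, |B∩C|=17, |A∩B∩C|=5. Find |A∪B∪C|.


|A∪B∪C| = 56+44+61-21-22-17+5 = 106

|A∪B∪C| = 106


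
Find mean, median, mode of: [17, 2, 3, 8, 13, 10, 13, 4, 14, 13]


Sorted: [2, 3, 4, 8, 10, 13, 13, 13, 14, 17]
Mean = 97/10
Median = 23/2
Freq: {17: 1, 2: 1, 3: 1, 8: 1, 13: 3, 10: 1, 4: 1, 14: 1}
Mode: [13]

Mean=97/10, Median=23/2, Mode=13


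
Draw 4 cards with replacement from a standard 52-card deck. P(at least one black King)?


P(not a black King) = 50/52 = 25/26
P(none in 4 draws) = (25/26)^4 = 390625/456976
P(≥1 black King) = 1 - 390625/456976 = 66351/456976

P = 66351/456976 ≈ 14.52%


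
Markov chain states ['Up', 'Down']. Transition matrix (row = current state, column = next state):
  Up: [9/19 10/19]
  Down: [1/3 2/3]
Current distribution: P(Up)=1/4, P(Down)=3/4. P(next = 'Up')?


P(next=Up) = Σᵢ P(now=i)×P(i→Up)
= 1/4×9/19 + 3/4×1/3
= 9/76 + 1/4 = 7/19

P = 7/19 ≈ 0.3684


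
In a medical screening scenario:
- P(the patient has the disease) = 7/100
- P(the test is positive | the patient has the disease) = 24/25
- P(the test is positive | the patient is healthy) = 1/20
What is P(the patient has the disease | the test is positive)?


Using Bayes' theorem:
P(A|B) = P(B|A)·P(A) / P(B)

P(the test is positive) = 24/25 × 7/100 + 1/20 × 93/100
= 42/625 + 93/2000 = 1137/10000

P(the patient has the disease|the test is positive) = (42/625) / (1137/10000) = 224/379

P(the patient has the disease|the test is positive) = 224/379 ≈ 59.10%


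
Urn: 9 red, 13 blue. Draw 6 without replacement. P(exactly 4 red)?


Hypergeometric: C(9,4)×C(13,2)/C(22,6)
= 126×78/74613 = 468/3553

P(X=4) = 468/3553 ≈ 13.17%


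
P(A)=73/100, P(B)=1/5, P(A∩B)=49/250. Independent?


P(A)×P(B) = 73/500
P(A∩B) = 49/250
Not equal → NOT independent

No, not independent


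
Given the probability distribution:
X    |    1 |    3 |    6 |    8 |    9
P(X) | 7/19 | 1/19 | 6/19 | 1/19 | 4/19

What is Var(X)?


E[X] = 90/19
E[X²] = 620/19
Var(X) = E[X²] - (E[X])² = 620/19 - 8100/361 = 3680/361

Var(X) = 3680/361 ≈ 10.1939


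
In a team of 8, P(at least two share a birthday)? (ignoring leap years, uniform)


P(all different) = Π(365-i)/365 for i=0..7
= 0.925665
P(match) = 1 - 0.925665 = 0.074335

P ≈ 0.0743 ≈ 7.43%


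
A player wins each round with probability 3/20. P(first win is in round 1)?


Geometric: P(X=1) = (1-p)^(k-1)×p = (17/20)^0×3/20 = 3/20

P(X=1) = 3/20 ≈ 15.00%


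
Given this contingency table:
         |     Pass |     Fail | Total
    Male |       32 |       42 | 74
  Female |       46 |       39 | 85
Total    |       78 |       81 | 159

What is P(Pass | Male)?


P(Pass | Male) = 32/(32+42) = 32/74 = 16/37

P(Pass|Male) = 16/37 ≈ 43.24%


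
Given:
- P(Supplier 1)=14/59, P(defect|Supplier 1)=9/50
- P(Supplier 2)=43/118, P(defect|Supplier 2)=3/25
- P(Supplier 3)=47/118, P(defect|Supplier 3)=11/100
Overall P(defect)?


P(B) = Σ P(B|Aᵢ)×P(Aᵢ)
  9/50×14/59 = 63/1475
  3/25×43/118 = 129/2950
  11/100×47/118 = 517/11800
Sum = 1537/11800

P(defect) = 1537/11800 ≈ 13.03%


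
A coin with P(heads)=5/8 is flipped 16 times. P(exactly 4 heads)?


Binomial: P(X=4) = C(16,4)×p^4×(1-p)^12
= 1820 × 625/4096 × 531441/68719476736 = 151128534375/70368744177664

P(X=4) = 151128534375/70368744177664 ≈ 0.21%


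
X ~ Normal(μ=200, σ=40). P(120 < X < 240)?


z₁=(120-200)/40=-2.0, z₂=(240-200)/40=1.0
P = Φ(1.0) - Φ(-2.0) = 0.841345 - 0.022750 = 0.818595 ≈ 0.8186

P(120 < X < 240) ≈ 0.8186


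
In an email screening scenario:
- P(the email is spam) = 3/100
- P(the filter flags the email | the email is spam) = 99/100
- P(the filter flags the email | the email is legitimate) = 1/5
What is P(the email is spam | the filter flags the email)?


Using Bayes' theorem:
P(A|B) = P(B|A)·P(A) / P(B)

P(the filter flags the email) = 99/100 × 3/100 + 1/5 × 97/100
= 297/10000 + 97/500 = 2237/10000

P(the email is spam|the filter flags the email) = (297/10000) / (2237/10000) = 297/2237

P(the email is spam|the filter flags the email) = 297/2237 ≈ 13.28%


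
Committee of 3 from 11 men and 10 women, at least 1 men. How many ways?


Count by #men:
  1M,2W: C(11,1)×C(10,2)=495
  2M,1W: C(11,2)×C(10,1)=550
  3M,0W: C(11,3)×C(10,0)=165
Total = 1210

1210


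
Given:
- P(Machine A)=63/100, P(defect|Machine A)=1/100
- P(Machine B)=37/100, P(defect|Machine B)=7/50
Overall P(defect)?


P(B) = Σ P(B|Aᵢ)×P(Aᵢ)
  1/100×63/100 = 63/10000
  7/50×37/100 = 259/5000
Sum = 581/10000

P(defect) = 581/10000 ≈ 5.81%


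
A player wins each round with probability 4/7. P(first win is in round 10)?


Geometric: P(X=10) = (1-p)^(k-1)×p = (3/7)^9×4/7 = 78732/282475249

P(X=10) = 78732/282475249 ≈ 0.03%


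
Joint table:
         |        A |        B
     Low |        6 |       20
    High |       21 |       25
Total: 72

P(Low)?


P(Low) = (6+20)/72 = 26/72 = 13/36

P(Low) = 13/36 ≈ 36.11%


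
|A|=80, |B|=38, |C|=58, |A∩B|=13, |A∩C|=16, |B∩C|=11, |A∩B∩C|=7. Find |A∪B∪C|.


|A∪B∪C| = 80+38+58-13-16-11+7 = 143

|A∪B∪C| = 143


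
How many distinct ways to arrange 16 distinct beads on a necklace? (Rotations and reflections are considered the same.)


Free circular arrangements: rotations and reflections both identified.
(n-1)!/2 = 15!/2 = 1307674368000/2 = 653837184000

653837184000


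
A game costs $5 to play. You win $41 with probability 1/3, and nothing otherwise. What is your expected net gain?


E[gain] = (41-5)×1/3 + (-5)×2/3
= 12 - 10/3 = 26/3

Expected net gain = $26/3 ≈ $8.67


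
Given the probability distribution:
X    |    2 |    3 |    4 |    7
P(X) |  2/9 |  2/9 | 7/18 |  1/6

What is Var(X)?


E[X] = 23/6
E[X²] = 311/18
Var(X) = E[X²] - (E[X])² = 311/18 - 529/36 = 31/12

Var(X) = 31/12 ≈ 2.5833


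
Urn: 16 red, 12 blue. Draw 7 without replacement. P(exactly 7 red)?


Hypergeometric: C(16,7)×C(12,0)/C(28,7)
= 11440×1/1184040 = 2/207

P(X=7) = 2/207 ≈ 0.97%


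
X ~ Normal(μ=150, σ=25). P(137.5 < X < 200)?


z₁=(137.5-150)/25=-0.5, z₂=(200-150)/25=2.0
P = Φ(2.0) - Φ(-0.5) = 0.977250 - 0.308538 = 0.668712 ≈ 0.6687

P(137.5 < X < 200) ≈ 0.6687


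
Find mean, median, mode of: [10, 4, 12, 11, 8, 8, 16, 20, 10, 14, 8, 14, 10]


Sorted: [4, 8, 8, 8, 10, 10, 10, 11, 12, 14, 14, 16, 20]
Mean = 145/13
Median = 10
Freq: {10: 3, 4: 1, 12: 1, 11: 1, 8: 3, 16: 1, 20: 1, 14: 2}
Mode: [8, 10]

Mean=145/13, Median=10, Mode=[8, 10]


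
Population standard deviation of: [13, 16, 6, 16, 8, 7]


Mean = 66/6 = 11
  (13-11)²=4
  (16-11)²=25
  (6-11)²=25
  (16-11)²=25
  (8-11)²=9
  (7-11)²=16
Σ(x-μ)² = 104
σ² = 104/6 = 52/3

σ = √(52/3) ≈ 4.1633


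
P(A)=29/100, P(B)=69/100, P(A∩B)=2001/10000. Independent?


P(A)×P(B) = 2001/10000
P(A∩B) = 2001/10000
Equal ✓ → Independent

Yes, independent


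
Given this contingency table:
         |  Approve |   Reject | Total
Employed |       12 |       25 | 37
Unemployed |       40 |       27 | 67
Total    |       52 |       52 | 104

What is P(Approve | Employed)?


P(Approve | Employed) = 12/(12+25) = 12/37

P(Approve|Employed) = 12/37 ≈ 32.43%


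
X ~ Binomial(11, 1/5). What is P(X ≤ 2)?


P(X ≤ 2) = Σ P(X=i) for i=0..2
P(X=0) = 4194304/48828125
P(X=1) = 11534336/48828125
P(X=2) = 2883584/9765625
Sum = 6029312/9765625

P(X ≤ 2) = 6029312/9765625 ≈ 61.74%


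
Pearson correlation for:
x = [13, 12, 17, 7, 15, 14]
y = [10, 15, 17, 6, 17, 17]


n=6, Σx=78, Σy=82, Σxy=1134, Σx²=1072, Σy²=1228
r = (6×1134 - 78×82)/√((6×1072 - 78²)(6×1228 - 82²))
= 408/√(348×644) = 408/√224112 ≈ 408/473.4047 ≈ 0.8618

r ≈ 0.8618


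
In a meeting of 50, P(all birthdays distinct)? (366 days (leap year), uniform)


P(all different) = Π(366-i)/366 for i=0..49
= (366/366)×(365/366)×...×(317/366)
= 0.029927

P ≈ 0.0299 ≈ 2.99%


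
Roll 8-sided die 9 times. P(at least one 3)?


P(no 3)^9 = (7/8)^9 = 40353607/134217728
P(≥1) = 1 - 40353607/134217728 = 93864121/134217728

P = 93864121/134217728 ≈ 69.93%


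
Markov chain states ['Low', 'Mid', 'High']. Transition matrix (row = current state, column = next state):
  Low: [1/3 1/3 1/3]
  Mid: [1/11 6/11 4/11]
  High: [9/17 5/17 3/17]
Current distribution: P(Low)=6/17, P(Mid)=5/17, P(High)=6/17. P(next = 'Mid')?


P(next=Mid) = Σᵢ P(now=i)×P(i→Mid)
= 6/17×1/3 + 5/17×6/11 + 6/17×5/17
= 2/17 + 30/187 + 30/289 = 1214/3179

P = 1214/3179 ≈ 0.3819


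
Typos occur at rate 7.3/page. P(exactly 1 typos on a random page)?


Poisson(λ=7.3): P(X=1) = e^(-λ)×λ^k/k!
= e^(-7.3) × 7.3^1 / 1!
≈ 0.0006755387752 × 7.3 / 1 ≈ 0.004931

P(X=1) ≈ 0.004931 ≈ 0.49%


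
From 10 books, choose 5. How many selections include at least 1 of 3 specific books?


Complement: C(10,5) - C(7,5) = 252 - 21 = 231

231


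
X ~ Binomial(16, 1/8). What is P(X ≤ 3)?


P(X ≤ 3) = Σ P(X=i) for i=0..3
P(X=0) = 33232930569601/281474976710656
P(X=1) = 4747561509943/17592186044416
P(X=2) = 10173346092735/35184372088832
P(X=3) = 3391115364245/17592186044416
Sum = 244838529298489/281474976710656

P(X ≤ 3) = 244838529298489/281474976710656 ≈ 86.98%


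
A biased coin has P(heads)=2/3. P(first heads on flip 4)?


Geometric: P(X=4) = (1-p)^(k-1)×p = (1/3)^3×2/3 = 2/81

P(X=4) = 2/81 ≈ 2.47%


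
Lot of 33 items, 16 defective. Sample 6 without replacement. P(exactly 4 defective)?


Hypergeometric: C(16,4)×C(17,2)/C(33,6)
= 1820×136/1107568 = 2210/9889

P(X=4) = 2210/9889 ≈ 22.35%


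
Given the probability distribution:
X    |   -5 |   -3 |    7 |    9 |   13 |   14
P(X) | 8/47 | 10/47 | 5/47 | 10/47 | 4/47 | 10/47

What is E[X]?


E[X] = Σ x·P(X=x)
= (-5)×(8/47) + (-3)×(10/47) + (7)×(5/47) + (9)×(10/47) + (13)×(4/47) + (14)×(10/47)
= 247/47

E[X] = 247/47


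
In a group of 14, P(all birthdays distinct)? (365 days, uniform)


P(all different) = Π(365-i)/365 for i=0..13
= (365/365)×(364/365)×...×(352/365)
= 0.776897

P ≈ 0.7769 ≈ 77.69%


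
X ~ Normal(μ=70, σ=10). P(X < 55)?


z = (55-70)/10 = -1.5
P(Z < -1.5) = 0.0668

P(X < 55) ≈ 0.0668


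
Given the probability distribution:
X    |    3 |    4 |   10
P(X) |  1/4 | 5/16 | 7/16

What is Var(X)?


E[X] = 51/8
E[X²] = 51
Var(X) = E[X²] - (E[X])² = 51 - 2601/64 = 663/64

Var(X) = 663/64 ≈ 10.3594


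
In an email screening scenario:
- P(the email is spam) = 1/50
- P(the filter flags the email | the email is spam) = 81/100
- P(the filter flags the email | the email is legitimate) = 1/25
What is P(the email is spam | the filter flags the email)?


Using Bayes' theorem:
P(A|B) = P(B|A)·P(A) / P(B)

P(the filter flags the email) = 81/100 × 1/50 + 1/25 × 49/50
= 81/5000 + 49/1250 = 277/5000

P(the email is spam|the filter flags the email) = (81/5000) / (277/5000) = 81/277

P(the email is spam|the filter flags the email) = 81/277 ≈ 29.24%


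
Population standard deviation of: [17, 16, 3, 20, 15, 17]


Mean = 88/6 = 44/3
  (17-44/3)²=49/9
  (16-44/3)²=16/9
  (3-44/3)²=1225/9
  (20-44/3)²=256/9
  (15-44/3)²=1/9
  (17-44/3)²=49/9
Σ(x-μ)² = 532/3
σ² = (532/3)/6 = 266/9

σ = √(266/9) ≈ 5.4365


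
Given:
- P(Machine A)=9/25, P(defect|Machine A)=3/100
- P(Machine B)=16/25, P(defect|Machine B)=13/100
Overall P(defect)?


P(B) = Σ P(B|Aᵢ)×P(Aᵢ)
  3/100×9/25 = 27/2500
  13/100×16/25 = 52/625
Sum = 47/500

P(defect) = 47/500 ≈ 9.40%


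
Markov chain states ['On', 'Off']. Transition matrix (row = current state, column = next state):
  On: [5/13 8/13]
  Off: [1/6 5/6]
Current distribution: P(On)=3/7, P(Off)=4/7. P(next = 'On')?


P(next=On) = Σᵢ P(now=i)×P(i→On)
= 3/7×5/13 + 4/7×1/6
= 15/91 + 2/21 = 71/273

P = 71/273 ≈ 0.2601


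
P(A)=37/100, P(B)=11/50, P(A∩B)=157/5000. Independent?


P(A)×P(B) = 407/5000
P(A∩B) = 157/5000
Not equal → NOT independent

No, not independent


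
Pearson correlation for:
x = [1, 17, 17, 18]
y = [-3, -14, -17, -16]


n=4, Σx=53, Σy=-50, Σxy=-818, Σx²=903, Σy²=750
r = (4×(-818) - 53×(-50))/√((4×903 - 53²)(4×750 - (-50)²))
= -622/√(803×500) = -622/√401500 ≈ -622/633.6403 ≈ -0.9816

r ≈ -0.9816


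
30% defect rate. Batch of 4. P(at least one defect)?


P(all good) = (7/10)^4 = 2401/10000
P(≥1 defect) = 7599/10000

P = 7599/10000 ≈ 75.99%


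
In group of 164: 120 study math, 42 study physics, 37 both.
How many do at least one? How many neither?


|A∪B| = 120+42-37 = 125
Neither = 164-125 = 39

At least one: 125; Neither: 39


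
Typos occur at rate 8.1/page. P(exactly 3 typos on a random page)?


Poisson(λ=8.1): P(X=3) = e^(-λ)×λ^k/k!
= e^(-8.1) × 8.1^3 / 3!
≈ 0.0003035391381 × 531.441 / 6 ≈ 0.026886

P(X=3) ≈ 0.026886 ≈ 2.69%


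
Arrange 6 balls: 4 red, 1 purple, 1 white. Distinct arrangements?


6!/(4!×1!×1!) = 30

30


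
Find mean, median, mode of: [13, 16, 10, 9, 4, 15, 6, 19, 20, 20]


Sorted: [4, 6, 9, 10, 13, 15, 16, 19, 20, 20]
Mean = 132/10 = 66/5
Median = 14
Freq: {13: 1, 16: 1, 10: 1, 9: 1, 4: 1, 15: 1, 6: 1, 19: 1, 20: 2}
Mode: [20]

Mean=66/5, Median=14, Mode=20


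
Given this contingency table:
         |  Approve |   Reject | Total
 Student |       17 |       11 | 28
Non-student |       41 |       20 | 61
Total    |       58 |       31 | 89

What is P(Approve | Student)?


P(Approve | Student) = 17/(17+11) = 17/28

P(Approve|Student) = 17/28 ≈ 60.71%


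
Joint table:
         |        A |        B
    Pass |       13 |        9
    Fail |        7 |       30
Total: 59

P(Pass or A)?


P(Pass∨A) = P(Pass) + P(A) - P(Pass∧A)
= (22 + 20 - 13)/59 = 29/59

P = 29/59 ≈ 49.15%


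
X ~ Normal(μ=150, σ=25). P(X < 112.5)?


z = (112.5-150)/25 = -1.5
P(Z < -1.5) = 0.0668

P(X < 112.5) ≈ 0.0668


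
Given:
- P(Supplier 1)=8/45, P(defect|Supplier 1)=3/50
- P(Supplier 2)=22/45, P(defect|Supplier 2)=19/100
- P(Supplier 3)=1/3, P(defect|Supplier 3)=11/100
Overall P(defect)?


P(B) = Σ P(B|Aᵢ)×P(Aᵢ)
  3/50×8/45 = 4/375
  19/100×22/45 = 209/2250
  11/100×1/3 = 11/300
Sum = 631/4500

P(defect) = 631/4500 ≈ 14.02%


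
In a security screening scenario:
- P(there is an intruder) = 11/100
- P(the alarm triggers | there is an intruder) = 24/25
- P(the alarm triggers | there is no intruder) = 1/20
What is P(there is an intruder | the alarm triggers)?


Using Bayes' theorem:
P(A|B) = P(B|A)·P(A) / P(B)

P(the alarm triggers) = 24/25 × 11/100 + 1/20 × 89/100
= 66/625 + 89/2000 = 1501/10000

P(there is an intruder|the alarm triggers) = (66/625) / (1501/10000) = 1056/1501

P(there is an intruder|the alarm triggers) = 1056/1501 ≈ 70.35%


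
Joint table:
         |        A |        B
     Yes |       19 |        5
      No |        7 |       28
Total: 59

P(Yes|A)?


P(Yes|A) = 19/(19+7) = 19/26

P = 19/26 ≈ 73.08%


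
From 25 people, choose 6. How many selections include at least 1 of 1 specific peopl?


Complement: C(25,6) - C(24,6) = 177100 - 134596 = 42504

42504
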